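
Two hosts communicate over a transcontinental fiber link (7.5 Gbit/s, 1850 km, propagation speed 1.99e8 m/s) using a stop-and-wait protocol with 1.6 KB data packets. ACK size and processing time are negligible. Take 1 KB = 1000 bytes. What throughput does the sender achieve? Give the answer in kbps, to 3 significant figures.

688 kbps

t_tx = L/R = 12800/7500000000 = 1.70667e-06 s.
t_prop = 1850000/199000000 = 0.00929648 s; RTT = 0.018593 s.
Cycle = t_tx + RTT = 0.0185947 s.
Throughput = L / cycle = 12800 / 0.0185947 = 688 kbps.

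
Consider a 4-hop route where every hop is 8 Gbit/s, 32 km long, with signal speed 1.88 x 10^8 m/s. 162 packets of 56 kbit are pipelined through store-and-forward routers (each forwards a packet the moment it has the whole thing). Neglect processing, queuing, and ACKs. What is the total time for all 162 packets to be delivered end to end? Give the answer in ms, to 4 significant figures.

1.836 ms

Per-hop transmission t_tx = L/R = 56000/8000000000 = 0.007 ms.
Per-hop propagation t_prop = 32000/188000000 = 0.170213 ms.
Pipeline fill: first packet needs 4·t_tx to clear all hops; remaining 161 packets each add one t_tx.
Total = (4+162-1)·t_tx + 4·t_prop = 165·0.007 + 4·0.170213 = 1.836 ms.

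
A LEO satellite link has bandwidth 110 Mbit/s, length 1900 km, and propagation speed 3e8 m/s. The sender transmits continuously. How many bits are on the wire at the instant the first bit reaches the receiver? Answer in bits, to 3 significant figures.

Propagation delay = 1900000 / 300000000 = 0.00633333 s.
BDP = R × t_prop = 110000000 × 0.00633333 = 696667 bits.

697000 bits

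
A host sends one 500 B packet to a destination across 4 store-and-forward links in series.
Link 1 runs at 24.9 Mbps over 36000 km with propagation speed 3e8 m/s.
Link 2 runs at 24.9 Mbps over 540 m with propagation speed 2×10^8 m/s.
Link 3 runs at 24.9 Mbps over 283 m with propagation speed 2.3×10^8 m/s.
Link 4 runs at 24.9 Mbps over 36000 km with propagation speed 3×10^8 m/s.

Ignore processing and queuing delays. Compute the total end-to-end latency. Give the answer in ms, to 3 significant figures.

241 ms

L = 500 × 8 = 4000 bits.
Transmission delay per hop = L/R = 4000/24900000 = 0.160643 ms; 4 hops → 0.64257 ms.
Propagation delays (d/s per hop): 120, 0.0027, 0.00123043, 120 ms; sum = 240.004 ms.
End-to-end = 241 ms.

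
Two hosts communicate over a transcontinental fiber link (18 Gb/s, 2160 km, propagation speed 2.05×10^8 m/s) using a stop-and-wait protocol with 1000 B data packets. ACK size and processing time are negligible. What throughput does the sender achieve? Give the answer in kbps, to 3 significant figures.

t_tx = L/R = 8000/18000000000 = 4.44444e-07 s.
t_prop = 2160000/2.05e+08 = 0.0105366 s; RTT = 0.0210732 s.
Cycle = t_tx + RTT = 0.0210736 s.
Throughput = L / cycle = 8000 / 0.0210736 = 380 kbps.

380 kbps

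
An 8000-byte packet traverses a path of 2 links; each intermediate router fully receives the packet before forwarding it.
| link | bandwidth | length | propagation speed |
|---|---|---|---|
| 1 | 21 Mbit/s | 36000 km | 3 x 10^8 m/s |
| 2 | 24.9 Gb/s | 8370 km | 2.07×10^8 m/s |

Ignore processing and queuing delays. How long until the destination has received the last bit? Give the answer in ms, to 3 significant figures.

L = 8000 × 8 = 64000 bits.
Transmission delays (L/R per hop): 3.04762, 0.00257028 ms; sum = 3.05019 ms.
Propagation delays (d/s per hop): 120, 40.4348 ms; sum = 160.435 ms.
End-to-end = 163 ms.

163 ms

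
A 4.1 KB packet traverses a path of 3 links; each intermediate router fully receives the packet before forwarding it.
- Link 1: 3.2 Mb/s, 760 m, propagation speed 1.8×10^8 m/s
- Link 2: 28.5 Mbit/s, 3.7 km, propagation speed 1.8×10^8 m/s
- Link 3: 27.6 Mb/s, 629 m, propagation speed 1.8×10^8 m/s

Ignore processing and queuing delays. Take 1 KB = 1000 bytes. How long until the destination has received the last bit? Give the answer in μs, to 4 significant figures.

L = 32800 bits.
Transmission delays (L/R per hop): 10250, 1150.88, 1188.41 μs; sum = 12589.3 μs.
Propagation delays (d/s per hop): 4.22222, 20.5556, 3.49444 μs; sum = 28.2722 μs.
End-to-end = 12620 μs.

12620 μs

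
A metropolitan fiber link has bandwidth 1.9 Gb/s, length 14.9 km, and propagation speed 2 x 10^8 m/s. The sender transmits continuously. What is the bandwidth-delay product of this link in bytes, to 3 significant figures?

Propagation delay = 14900 / 200000000 = 7.45e-05 s.
BDP = R × t_prop = 1900000000 × 7.45e-05 = 141550 bits.
In bytes: 141550/8 = 17700 bytes.

17700 bytes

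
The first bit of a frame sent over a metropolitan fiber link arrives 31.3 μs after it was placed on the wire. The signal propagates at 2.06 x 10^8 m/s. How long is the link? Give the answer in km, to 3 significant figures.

6.45 km

d = s × t_prop = 206000000 × 3.13e-05 = 6.45 km.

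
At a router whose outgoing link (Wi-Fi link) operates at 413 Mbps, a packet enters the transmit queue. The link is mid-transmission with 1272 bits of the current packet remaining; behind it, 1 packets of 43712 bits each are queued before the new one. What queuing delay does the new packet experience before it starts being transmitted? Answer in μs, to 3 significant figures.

109 μs

Each queued packet: L/R = 43712/413000000 = 105.84 μs.
1 queued → 105.84 μs.
Plus remaining 1272 bits of current packet: 3.0799 μs.
Queuing delay = 109 μs.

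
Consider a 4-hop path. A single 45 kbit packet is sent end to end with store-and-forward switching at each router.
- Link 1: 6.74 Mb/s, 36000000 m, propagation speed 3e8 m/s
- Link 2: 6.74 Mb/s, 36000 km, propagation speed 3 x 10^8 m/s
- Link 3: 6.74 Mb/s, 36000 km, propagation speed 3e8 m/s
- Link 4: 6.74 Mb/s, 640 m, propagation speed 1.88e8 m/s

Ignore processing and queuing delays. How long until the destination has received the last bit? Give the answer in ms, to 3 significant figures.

L = 45000 bits.
Transmission delay per hop = L/R = 45000/6740000 = 6.67656 ms; 4 hops → 26.7062 ms.
Propagation delays (d/s per hop): 120, 120, 120, 0.00340426 ms; sum = 360.003 ms.
End-to-end = 387 ms.

387 ms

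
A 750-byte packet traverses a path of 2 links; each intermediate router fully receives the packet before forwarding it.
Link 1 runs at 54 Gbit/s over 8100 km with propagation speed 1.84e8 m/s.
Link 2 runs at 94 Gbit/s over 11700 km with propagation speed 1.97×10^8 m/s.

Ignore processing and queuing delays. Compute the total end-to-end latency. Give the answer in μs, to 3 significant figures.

L = 750 × 8 = 6000 bits.
Transmission delays (L/R per hop): 0.111111, 0.0638298 μs; sum = 0.174941 μs.
Propagation delays (d/s per hop): 44021.7, 59390.9 μs; sum = 103413 μs.
End-to-end = 103000 μs.

103000 μs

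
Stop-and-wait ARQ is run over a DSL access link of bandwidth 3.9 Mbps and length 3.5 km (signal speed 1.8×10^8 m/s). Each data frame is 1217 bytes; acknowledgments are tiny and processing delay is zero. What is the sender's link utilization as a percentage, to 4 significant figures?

98.47 %

t_tx = L/R = 9736/3900000 = 0.00249641 s.
t_prop = 3500/180000000 = 1.94444e-05 s; RTT = 3.88889e-05 s.
Cycle = t_tx + RTT = 0.0025353 s.
Utilization = t_tx / cycle = 0.00249641/0.0025353 = 98.47 %.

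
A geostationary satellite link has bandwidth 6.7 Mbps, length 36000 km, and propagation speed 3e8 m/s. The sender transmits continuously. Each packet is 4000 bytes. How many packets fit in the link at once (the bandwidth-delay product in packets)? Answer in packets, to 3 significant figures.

25.1 packets

Propagation delay = 36000000 / 300000000 = 0.12 s.
BDP = R × t_prop = 6700000 × 0.12 = 804000 bits.
In packets of 32000 bits: 25.1 packets.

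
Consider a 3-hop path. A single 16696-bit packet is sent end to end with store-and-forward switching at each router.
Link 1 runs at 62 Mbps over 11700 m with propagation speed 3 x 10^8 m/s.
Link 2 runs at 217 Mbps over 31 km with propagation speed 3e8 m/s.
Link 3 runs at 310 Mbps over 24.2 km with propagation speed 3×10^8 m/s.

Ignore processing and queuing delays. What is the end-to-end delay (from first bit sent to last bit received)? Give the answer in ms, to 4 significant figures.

Transmission delays (L/R per hop): 0.26929, 0.0769401, 0.0538581 ms; sum = 0.400088 ms.
Propagation delays (d/s per hop): 0.039, 0.103333, 0.0806667 ms; sum = 0.223 ms.
End-to-end = 0.6231 ms.

0.6231 ms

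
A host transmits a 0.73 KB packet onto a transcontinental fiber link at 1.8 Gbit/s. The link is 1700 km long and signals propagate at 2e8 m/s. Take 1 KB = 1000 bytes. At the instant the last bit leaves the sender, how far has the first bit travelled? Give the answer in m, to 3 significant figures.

t_tx = L/R = 5840/1800000000 = 3.24444e-06 s.
Distance = s × t_tx = 200000000 × 3.24444e-06 = 649 m.

649 m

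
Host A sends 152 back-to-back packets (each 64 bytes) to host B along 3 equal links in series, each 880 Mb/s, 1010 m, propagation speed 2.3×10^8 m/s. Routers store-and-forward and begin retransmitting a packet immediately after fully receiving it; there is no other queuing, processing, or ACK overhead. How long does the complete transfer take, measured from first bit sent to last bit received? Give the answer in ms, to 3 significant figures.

Per-hop transmission t_tx = L/R = 512/880000000 = 0.000581818 ms.
Per-hop propagation t_prop = 1010/2.3e+08 = 0.0043913 ms.
Pipeline fill: first packet needs 3·t_tx to clear all hops; remaining 151 packets each add one t_tx.
Total = (3+152-1)·t_tx + 3·t_prop = 154·0.000581818 + 3·0.0043913 = 0.103 ms.

0.103 ms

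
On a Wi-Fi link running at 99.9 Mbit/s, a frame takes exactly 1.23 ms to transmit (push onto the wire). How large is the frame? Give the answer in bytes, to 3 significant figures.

L = R × t_tx = 99900000 b/s × 0.00123 s = 122877 bits.
In bytes: 122877 / 8 = 15400 bytes.

15400 bytes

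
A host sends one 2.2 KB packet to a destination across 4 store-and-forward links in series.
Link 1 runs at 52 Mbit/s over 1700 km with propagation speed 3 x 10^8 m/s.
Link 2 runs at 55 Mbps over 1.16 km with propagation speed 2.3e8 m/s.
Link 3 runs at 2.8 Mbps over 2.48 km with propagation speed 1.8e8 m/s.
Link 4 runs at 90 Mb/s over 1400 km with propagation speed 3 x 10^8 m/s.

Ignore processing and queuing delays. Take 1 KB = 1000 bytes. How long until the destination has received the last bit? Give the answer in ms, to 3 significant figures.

17.5 ms

L = 17600 bits.
Transmission delays (L/R per hop): 0.338462, 0.32, 6.28571, 0.195556 ms; sum = 7.13973 ms.
Propagation delays (d/s per hop): 5.66667, 0.00504348, 0.0137778, 4.66667 ms; sum = 10.3522 ms.
End-to-end = 17.5 ms.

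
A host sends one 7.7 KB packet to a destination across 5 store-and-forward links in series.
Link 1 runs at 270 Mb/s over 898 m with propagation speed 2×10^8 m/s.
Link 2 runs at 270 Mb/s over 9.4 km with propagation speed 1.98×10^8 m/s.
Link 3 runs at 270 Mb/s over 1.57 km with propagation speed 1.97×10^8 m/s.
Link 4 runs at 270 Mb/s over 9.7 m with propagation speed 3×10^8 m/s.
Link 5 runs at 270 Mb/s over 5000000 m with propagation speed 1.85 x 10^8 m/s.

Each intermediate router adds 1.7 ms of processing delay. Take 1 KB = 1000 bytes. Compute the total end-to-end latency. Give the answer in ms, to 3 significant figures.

L = 61600 bits.
Transmission delay per hop = L/R = 61600/270000000 = 0.228148 ms; 5 hops → 1.14074 ms.
Propagation delays (d/s per hop): 0.00449, 0.0474747, 0.00796954, 3.23333e-05, 27.027 ms; sum = 27.087 ms.
Processing at 4 router(s): 4 × 1.7 ms = 6.8 ms.
End-to-end = 35.0 ms.

35.0 ms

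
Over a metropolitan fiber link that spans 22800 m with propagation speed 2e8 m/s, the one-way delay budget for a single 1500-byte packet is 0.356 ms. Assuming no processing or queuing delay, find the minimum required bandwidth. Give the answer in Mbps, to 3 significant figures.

L = 12000 bits.
Propagation delay = 22800 / 200000000 = 0.114 ms.
Transmission budget = 0.356 − 0.114 = 0.242 ms.
R ≥ L / t_tx = 12000 bits / 0.000242 s = 49.6 Mbps.

49.6 Mbps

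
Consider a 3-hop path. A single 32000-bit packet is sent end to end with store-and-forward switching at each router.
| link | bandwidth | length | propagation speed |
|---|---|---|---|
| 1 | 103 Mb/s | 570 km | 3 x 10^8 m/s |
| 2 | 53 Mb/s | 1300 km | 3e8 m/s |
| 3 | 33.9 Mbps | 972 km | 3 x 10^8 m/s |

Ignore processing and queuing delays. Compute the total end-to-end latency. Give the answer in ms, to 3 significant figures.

11.3 ms

Transmission delays (L/R per hop): 0.31068, 0.603774, 0.943953 ms; sum = 1.85841 ms.
Propagation delays (d/s per hop): 1.9, 4.33333, 3.24 ms; sum = 9.47333 ms.
End-to-end = 11.3 ms.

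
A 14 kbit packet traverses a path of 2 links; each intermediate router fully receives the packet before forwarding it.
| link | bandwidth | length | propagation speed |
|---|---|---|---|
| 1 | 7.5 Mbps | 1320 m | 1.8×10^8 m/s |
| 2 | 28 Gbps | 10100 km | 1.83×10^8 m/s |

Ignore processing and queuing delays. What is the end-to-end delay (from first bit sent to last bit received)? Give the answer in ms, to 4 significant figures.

L = 14000 bits.
Transmission delays (L/R per hop): 1.86667, 0.0005 ms; sum = 1.86717 ms.
Propagation delays (d/s per hop): 0.00733333, 55.1913 ms; sum = 55.1986 ms.
End-to-end = 57.07 ms.

57.07 ms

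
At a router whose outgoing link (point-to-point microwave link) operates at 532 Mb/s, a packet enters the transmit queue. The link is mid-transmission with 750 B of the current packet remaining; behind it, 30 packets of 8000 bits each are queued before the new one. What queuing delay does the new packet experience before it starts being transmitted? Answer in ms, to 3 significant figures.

Each queued packet: L/R = 8000/532000000 = 0.0150376 ms.
30 queued → 0.451128 ms.
Plus remaining 6000 bits of current packet: 0.0112782 ms.
Queuing delay = 0.462 ms.

0.462 ms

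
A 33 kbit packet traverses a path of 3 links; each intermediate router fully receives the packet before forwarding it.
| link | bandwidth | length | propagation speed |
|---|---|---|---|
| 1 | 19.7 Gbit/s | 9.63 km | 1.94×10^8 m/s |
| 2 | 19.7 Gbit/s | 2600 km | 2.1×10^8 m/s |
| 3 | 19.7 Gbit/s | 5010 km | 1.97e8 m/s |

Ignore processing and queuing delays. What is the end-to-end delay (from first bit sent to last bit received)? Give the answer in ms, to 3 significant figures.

37.9 ms

L = 33000 bits.
Transmission delay per hop = L/R = 33000/19700000000 = 0.00167513 ms; 3 hops → 0.00502538 ms.
Propagation delays (d/s per hop): 0.0496392, 12.381, 25.4315 ms; sum = 37.8621 ms.
End-to-end = 37.9 ms.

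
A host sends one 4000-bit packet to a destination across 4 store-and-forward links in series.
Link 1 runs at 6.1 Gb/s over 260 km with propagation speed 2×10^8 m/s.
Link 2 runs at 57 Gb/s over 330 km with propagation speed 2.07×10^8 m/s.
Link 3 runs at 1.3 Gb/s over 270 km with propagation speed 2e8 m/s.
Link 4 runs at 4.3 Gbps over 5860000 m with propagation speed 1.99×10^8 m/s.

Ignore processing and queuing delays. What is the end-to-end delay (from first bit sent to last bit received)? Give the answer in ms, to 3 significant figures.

Transmission delays (L/R per hop): 0.000655738, 7.01754e-05, 0.00307692, 0.000930233 ms; sum = 0.00473307 ms.
Propagation delays (d/s per hop): 1.3, 1.5942, 1.35, 29.4472 ms; sum = 33.6914 ms.
End-to-end = 33.7 ms.

33.7 ms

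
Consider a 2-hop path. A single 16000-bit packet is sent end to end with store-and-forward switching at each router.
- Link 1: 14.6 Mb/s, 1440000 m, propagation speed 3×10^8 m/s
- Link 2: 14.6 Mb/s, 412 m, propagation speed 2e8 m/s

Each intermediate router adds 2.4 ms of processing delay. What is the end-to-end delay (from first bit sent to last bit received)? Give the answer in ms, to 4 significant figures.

Transmission delay per hop = L/R = 16000/14600000 = 1.09589 ms; 2 hops → 2.19178 ms.
Propagation delays (d/s per hop): 4.8, 0.00206 ms; sum = 4.80206 ms.
Processing at 1 router(s): 1 × 2.4 ms = 2.4 ms.
End-to-end = 9.394 ms.

9.394 ms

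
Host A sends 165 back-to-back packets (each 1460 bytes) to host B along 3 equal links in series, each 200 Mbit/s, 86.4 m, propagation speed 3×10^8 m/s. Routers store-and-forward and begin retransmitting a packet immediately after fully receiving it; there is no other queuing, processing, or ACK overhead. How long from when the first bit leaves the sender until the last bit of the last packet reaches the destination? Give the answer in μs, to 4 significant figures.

9754 μs

Per-hop transmission t_tx = L/R = 11680/200000000 = 58.4 μs.
Per-hop propagation t_prop = 86.4/300000000 = 0.288 μs.
Pipeline fill: first packet needs 3·t_tx to clear all hops; remaining 164 packets each add one t_tx.
Total = (3+165-1)·t_tx + 3·t_prop = 167·58.4 + 3·0.288 = 9754 μs.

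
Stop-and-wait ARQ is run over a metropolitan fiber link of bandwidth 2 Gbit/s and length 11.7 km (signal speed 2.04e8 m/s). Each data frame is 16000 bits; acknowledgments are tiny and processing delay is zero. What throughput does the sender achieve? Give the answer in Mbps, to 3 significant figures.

130 Mbps

t_tx = L/R = 16000/2000000000 = 8e-06 s.
t_prop = 11700/204000000 = 5.73529e-05 s; RTT = 0.000114706 s.
Cycle = t_tx + RTT = 0.000122706 s.
Throughput = L / cycle = 16000 / 0.000122706 = 130 Mbps.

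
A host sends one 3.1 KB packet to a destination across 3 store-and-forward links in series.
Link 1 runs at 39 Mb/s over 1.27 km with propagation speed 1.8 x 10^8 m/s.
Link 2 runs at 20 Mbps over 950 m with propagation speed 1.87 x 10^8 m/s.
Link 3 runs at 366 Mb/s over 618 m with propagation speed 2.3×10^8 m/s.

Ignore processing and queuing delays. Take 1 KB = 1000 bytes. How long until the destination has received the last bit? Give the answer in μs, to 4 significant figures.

L = 24800 bits.
Transmission delays (L/R per hop): 635.897, 1240, 67.7596 μs; sum = 1943.66 μs.
Propagation delays (d/s per hop): 7.05556, 5.08021, 2.68696 μs; sum = 14.8227 μs.
End-to-end = 1958 μs.

1958 μs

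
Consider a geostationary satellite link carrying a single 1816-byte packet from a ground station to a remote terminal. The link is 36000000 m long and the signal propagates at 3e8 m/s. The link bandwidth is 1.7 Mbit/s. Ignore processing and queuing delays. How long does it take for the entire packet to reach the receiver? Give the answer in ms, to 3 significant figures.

L = 1816 × 8 = 14528 bits.
Transmission delay = L/R = 14528 / 1700000 = 8.54588 ms.
Propagation delay = d/s = 36000000 m / 300000000 m/s = 120 ms.
Total = 129 ms.

129 ms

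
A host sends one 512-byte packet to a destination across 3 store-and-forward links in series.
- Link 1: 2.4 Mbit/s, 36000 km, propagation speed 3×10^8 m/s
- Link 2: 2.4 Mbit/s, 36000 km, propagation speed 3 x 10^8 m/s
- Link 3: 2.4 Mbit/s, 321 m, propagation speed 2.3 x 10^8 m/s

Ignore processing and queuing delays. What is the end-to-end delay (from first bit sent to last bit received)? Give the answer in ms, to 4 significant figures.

245.1 ms

L = 512 × 8 = 4096 bits.
Transmission delay per hop = L/R = 4096/2400000 = 1.70667 ms; 3 hops → 5.12 ms.
Propagation delays (d/s per hop): 120, 120, 0.00139565 ms; sum = 240.001 ms.
End-to-end = 245.1 ms.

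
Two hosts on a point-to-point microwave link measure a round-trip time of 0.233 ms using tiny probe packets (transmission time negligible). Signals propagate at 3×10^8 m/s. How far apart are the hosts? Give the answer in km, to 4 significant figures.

One-way propagation = RTT/2 = 0.1165 ms.
d = s × t = 300000000 × 0.0001165 = 34.95 km.

34.95 km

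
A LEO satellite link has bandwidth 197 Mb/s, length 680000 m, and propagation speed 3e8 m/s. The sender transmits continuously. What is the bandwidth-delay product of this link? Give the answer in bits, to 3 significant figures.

447000 bits

Propagation delay = 680000 / 300000000 = 0.00226667 s.
BDP = R × t_prop = 197000000 × 0.00226667 = 446533 bits.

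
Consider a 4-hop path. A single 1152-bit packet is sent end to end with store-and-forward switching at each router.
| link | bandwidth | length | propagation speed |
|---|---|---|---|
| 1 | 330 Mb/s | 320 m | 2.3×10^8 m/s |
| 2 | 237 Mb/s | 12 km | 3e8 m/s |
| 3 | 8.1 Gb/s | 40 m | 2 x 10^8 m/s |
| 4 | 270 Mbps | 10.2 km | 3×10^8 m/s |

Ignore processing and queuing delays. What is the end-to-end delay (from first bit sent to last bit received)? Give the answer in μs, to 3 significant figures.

Transmission delays (L/R per hop): 3.49091, 4.86076, 0.142222, 4.26667 μs; sum = 12.7606 μs.
Propagation delays (d/s per hop): 1.3913, 40, 0.2, 34 μs; sum = 75.5913 μs.
End-to-end = 88.4 μs.

88.4 μs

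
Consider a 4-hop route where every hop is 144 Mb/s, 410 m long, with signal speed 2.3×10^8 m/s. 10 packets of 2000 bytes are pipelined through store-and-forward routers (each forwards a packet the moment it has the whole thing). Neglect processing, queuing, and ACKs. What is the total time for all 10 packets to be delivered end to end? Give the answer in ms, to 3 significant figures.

Per-hop transmission t_tx = L/R = 16000/144000000 = 0.111111 ms.
Per-hop propagation t_prop = 410/2.3e+08 = 0.00178261 ms.
Pipeline fill: first packet needs 4·t_tx to clear all hops; remaining 9 packets each add one t_tx.
Total = (4+10-1)·t_tx + 4·t_prop = 13·0.111111 + 4·0.00178261 = 1.45 ms.

1.45 ms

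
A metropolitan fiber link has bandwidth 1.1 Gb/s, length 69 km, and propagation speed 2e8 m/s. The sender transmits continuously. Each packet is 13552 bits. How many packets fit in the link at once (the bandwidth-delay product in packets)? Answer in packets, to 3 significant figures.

Propagation delay = 69000 / 200000000 = 0.000345 s.
BDP = R × t_prop = 1100000000 × 0.000345 = 379500 bits.
In packets of 13552 bits: 28.0 packets.

28.0 packets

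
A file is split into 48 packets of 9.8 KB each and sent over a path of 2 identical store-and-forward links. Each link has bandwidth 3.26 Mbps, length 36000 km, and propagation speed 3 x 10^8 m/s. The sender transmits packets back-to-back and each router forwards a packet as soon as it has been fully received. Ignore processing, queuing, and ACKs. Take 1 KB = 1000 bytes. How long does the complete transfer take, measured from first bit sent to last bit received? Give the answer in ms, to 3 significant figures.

1420 ms

Per-hop transmission t_tx = L/R = 78400/3260000 = 24.0491 ms.
Per-hop propagation t_prop = 36000000/300000000 = 120 ms.
Pipeline fill: first packet needs 2·t_tx to clear all hops; remaining 47 packets each add one t_tx.
Total = (2+48-1)·t_tx + 2·t_prop = 49·24.0491 + 2·120 = 1420 ms.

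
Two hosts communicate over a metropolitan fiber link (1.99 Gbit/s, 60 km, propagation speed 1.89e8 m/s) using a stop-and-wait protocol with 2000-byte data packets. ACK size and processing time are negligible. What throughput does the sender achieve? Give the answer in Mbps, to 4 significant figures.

24.88 Mbps

t_tx = L/R = 16000/1990000000 = 8.0402e-06 s.
t_prop = 60000/189000000 = 0.00031746 s; RTT = 0.000634921 s.
Cycle = t_tx + RTT = 0.000642961 s.
Throughput = L / cycle = 16000 / 0.000642961 = 24.88 Mbps.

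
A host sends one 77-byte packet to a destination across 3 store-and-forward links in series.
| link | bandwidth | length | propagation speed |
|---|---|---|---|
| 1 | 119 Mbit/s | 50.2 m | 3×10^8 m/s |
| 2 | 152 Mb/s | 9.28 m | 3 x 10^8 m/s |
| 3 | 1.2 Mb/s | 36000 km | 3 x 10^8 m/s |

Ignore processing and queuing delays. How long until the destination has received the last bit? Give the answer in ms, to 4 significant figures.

L = 77 × 8 = 616 bits.
Transmission delays (L/R per hop): 0.00517647, 0.00405263, 0.513333 ms; sum = 0.522562 ms.
Propagation delays (d/s per hop): 0.000167333, 3.09333e-05, 120 ms; sum = 120 ms.
End-to-end = 120.5 ms.

120.5 ms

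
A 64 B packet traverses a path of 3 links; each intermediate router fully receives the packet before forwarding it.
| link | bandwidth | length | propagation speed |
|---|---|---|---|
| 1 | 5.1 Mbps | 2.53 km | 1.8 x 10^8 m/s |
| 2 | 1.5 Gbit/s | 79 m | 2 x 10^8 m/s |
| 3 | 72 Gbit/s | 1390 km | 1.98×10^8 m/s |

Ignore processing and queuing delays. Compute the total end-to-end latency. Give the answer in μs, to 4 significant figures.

7135 μs

L = 64 × 8 = 512 bits.
Transmission delays (L/R per hop): 100.392, 0.341333, 0.00711111 μs; sum = 100.741 μs.
Propagation delays (d/s per hop): 14.0556, 0.395, 7020.2 μs; sum = 7034.65 μs.
End-to-end = 7135 μs.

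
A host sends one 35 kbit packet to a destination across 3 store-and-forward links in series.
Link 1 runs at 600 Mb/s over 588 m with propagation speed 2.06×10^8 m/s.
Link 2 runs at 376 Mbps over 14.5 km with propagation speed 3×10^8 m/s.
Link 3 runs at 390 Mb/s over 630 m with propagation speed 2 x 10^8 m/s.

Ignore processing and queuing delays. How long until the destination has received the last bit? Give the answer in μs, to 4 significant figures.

L = 35000 bits.
Transmission delays (L/R per hop): 58.3333, 93.0851, 89.7436 μs; sum = 241.162 μs.
Propagation delays (d/s per hop): 2.85437, 48.3333, 3.15 μs; sum = 54.3377 μs.
End-to-end = 295.5 μs.

295.5 μs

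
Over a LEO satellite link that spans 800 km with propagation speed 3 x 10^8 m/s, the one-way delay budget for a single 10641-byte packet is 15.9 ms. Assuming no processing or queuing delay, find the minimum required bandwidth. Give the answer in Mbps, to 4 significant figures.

L = 85128 bits.
Propagation delay = 800000 / 300000000 = 2.66667 ms.
Transmission budget = 15.9 − 2.66667 = 13.2333 ms.
R ≥ L / t_tx = 85128 bits / 0.0132333 s = 6.433 Mbps.

6.433 Mbps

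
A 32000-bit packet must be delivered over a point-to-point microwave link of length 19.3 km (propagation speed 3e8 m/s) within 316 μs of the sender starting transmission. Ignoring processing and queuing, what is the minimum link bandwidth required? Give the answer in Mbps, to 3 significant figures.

127 Mbps

Propagation delay = 19300 / 300000000 = 64.3333 μs.
Transmission budget = 316 − 64.3333 = 251.667 μs.
R ≥ L / t_tx = 32000 bits / 0.000251667 s = 127 Mbps.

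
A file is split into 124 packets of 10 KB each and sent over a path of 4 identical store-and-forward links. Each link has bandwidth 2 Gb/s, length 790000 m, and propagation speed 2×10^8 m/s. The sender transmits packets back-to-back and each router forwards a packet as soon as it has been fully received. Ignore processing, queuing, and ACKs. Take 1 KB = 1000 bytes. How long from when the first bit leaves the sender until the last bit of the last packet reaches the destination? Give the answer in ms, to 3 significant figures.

Per-hop transmission t_tx = L/R = 80000/2000000000 = 0.04 ms.
Per-hop propagation t_prop = 790000/200000000 = 3.95 ms.
Pipeline fill: first packet needs 4·t_tx to clear all hops; remaining 123 packets each add one t_tx.
Total = (4+124-1)·t_tx + 4·t_prop = 127·0.04 + 4·3.95 = 20.9 ms.

20.9 ms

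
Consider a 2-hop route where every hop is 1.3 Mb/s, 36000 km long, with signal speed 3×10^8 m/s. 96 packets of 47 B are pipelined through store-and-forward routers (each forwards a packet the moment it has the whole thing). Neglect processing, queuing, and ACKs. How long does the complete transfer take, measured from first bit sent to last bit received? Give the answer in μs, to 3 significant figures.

Per-hop transmission t_tx = L/R = 376/1300000 = 289.231 μs.
Per-hop propagation t_prop = 36000000/300000000 = 120000 μs.
Pipeline fill: first packet needs 2·t_tx to clear all hops; remaining 95 packets each add one t_tx.
Total = (2+96-1)·t_tx + 2·t_prop = 97·289.231 + 2·120000 = 268000 μs.

268000 μs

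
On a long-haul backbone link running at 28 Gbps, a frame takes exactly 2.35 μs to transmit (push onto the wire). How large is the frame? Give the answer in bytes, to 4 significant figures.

8225 bytes

L = R × t_tx = 28000000000 b/s × 2.35e-06 s = 65800 bits.
In bytes: 65800 / 8 = 8225 bytes.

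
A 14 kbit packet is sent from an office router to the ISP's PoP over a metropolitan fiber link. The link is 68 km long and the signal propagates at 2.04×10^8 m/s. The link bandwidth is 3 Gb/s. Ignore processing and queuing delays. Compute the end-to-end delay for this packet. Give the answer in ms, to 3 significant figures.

L = 14000 bits.
Transmission delay = L/R = 14000 / 3000000000 = 0.00466667 ms.
Propagation delay = d/s = 68000 m / 204000000 m/s = 0.333333 ms.
Total = 0.338 ms.

0.338 ms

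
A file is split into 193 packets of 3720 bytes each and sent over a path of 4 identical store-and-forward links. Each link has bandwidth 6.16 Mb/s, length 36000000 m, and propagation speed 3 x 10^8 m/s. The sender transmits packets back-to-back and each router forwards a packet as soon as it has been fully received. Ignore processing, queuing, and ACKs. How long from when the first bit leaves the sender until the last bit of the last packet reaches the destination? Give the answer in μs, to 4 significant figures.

1427000 μs

Per-hop transmission t_tx = L/R = 29760/6160000 = 4831.17 μs.
Per-hop propagation t_prop = 36000000/300000000 = 120000 μs.
Pipeline fill: first packet needs 4·t_tx to clear all hops; remaining 192 packets each add one t_tx.
Total = (4+193-1)·t_tx + 4·t_prop = 196·4831.17 + 4·120000 = 1427000 μs.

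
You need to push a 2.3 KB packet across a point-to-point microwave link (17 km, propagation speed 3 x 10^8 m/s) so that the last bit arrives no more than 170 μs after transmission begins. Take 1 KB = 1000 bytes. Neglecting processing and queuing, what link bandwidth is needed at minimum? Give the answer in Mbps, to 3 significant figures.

162 Mbps

L = 18400 bits.
Propagation delay = 17000 / 300000000 = 56.6667 μs.
Transmission budget = 170 − 56.6667 = 113.333 μs.
R ≥ L / t_tx = 18400 bits / 0.000113333 s = 162 Mbps.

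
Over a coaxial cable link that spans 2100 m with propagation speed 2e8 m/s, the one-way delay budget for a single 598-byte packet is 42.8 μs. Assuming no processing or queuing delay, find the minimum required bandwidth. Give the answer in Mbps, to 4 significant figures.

L = 4784 bits.
Propagation delay = 2100 / 200000000 = 10.5 μs.
Transmission budget = 42.8 − 10.5 = 32.3 μs.
R ≥ L / t_tx = 4784 bits / 3.23e-05 s = 148.1 Mbps.

148.1 Mbps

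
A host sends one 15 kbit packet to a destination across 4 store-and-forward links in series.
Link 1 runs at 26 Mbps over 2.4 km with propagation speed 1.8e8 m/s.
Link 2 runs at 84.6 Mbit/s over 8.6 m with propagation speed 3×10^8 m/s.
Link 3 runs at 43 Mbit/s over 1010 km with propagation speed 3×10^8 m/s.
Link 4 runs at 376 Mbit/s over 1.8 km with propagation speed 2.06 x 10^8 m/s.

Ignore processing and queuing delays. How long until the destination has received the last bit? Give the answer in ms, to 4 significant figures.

4.532 ms

L = 15000 bits.
Transmission delays (L/R per hop): 0.576923, 0.177305, 0.348837, 0.0398936 ms; sum = 1.14296 ms.
Propagation delays (d/s per hop): 0.0133333, 2.86667e-05, 3.36667, 0.00873786 ms; sum = 3.38877 ms.
End-to-end = 4.532 ms.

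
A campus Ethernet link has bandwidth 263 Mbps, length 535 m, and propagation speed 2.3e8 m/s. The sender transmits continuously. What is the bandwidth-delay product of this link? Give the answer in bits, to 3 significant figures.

612 bits

Propagation delay = 535 / 2.3e+08 = 2.32609e-06 s.
BDP = R × t_prop = 263000000 × 2.32609e-06 = 611.761 bits.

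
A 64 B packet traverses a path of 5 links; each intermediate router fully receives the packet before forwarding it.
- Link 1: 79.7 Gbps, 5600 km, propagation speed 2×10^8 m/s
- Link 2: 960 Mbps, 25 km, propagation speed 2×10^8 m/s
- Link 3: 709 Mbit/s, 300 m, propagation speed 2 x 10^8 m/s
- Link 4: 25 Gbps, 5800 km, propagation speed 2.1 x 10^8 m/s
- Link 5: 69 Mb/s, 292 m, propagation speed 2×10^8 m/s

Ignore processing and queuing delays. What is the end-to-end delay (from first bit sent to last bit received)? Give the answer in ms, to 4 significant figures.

L = 64 × 8 = 512 bits.
Transmission delays (L/R per hop): 6.42409e-06, 0.000533333, 0.000722144, 2.048e-05, 0.00742029 ms; sum = 0.00870267 ms.
Propagation delays (d/s per hop): 28, 0.125, 0.0015, 27.619, 0.00146 ms; sum = 55.747 ms.
End-to-end = 55.76 ms.

55.76 ms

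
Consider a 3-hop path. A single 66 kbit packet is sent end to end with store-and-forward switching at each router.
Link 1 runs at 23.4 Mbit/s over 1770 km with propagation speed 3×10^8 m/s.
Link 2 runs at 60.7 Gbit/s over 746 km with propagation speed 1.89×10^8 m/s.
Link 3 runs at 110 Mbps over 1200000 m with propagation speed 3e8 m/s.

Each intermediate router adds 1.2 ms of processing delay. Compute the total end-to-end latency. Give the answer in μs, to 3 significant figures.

L = 66000 bits.
Transmission delays (L/R per hop): 2820.51, 1.08731, 600 μs; sum = 3421.6 μs.
Propagation delays (d/s per hop): 5900, 3947.09, 4000 μs; sum = 13847.1 μs.
Processing at 2 router(s): 2 × 1.2 ms = 2400 μs.
End-to-end = 19700 μs.

19700 μs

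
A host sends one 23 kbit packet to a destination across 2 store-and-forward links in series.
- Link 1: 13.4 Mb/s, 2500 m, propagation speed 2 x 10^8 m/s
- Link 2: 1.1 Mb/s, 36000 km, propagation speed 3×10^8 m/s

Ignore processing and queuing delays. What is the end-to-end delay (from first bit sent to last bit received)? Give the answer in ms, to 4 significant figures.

142.6 ms

L = 23000 bits.
Transmission delays (L/R per hop): 1.71642, 20.9091 ms; sum = 22.6255 ms.
Propagation delays (d/s per hop): 0.0125, 120 ms; sum = 120.013 ms.
End-to-end = 142.6 ms.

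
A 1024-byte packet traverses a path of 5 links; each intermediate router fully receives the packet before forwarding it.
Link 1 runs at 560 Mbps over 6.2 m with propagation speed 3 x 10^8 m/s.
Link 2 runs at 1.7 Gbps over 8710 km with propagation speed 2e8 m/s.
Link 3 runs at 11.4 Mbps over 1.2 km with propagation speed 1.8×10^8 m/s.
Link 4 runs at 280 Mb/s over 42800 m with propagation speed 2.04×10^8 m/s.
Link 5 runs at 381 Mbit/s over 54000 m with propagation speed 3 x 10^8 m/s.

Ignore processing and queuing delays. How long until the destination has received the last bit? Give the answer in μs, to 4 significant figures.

L = 1024 × 8 = 8192 bits.
Transmission delays (L/R per hop): 14.6286, 4.81882, 718.596, 29.2571, 21.5013 μs; sum = 788.802 μs.
Propagation delays (d/s per hop): 0.0206667, 43550, 6.66667, 209.804, 180 μs; sum = 43946.5 μs.
End-to-end = 44740 μs.

44740 μs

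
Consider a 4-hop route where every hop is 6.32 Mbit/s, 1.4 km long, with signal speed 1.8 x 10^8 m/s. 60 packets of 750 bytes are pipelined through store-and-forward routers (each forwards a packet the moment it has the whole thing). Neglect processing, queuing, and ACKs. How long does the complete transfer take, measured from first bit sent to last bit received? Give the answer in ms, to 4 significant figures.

59.84 ms

Per-hop transmission t_tx = L/R = 6000/6320000 = 0.949367 ms.
Per-hop propagation t_prop = 1400/180000000 = 0.00777778 ms.
Pipeline fill: first packet needs 4·t_tx to clear all hops; remaining 59 packets each add one t_tx.
Total = (4+60-1)·t_tx + 4·t_prop = 63·0.949367 + 4·0.00777778 = 59.84 ms.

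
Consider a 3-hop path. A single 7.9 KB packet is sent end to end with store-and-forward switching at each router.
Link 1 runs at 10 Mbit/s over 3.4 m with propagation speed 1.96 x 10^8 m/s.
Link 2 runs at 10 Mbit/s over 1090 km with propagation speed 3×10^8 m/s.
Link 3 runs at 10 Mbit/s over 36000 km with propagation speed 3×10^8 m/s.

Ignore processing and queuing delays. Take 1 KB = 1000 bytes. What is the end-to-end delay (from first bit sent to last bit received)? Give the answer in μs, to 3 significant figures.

143000 μs

L = 63200 bits.
Transmission delay per hop = L/R = 63200/10000000 = 6320 μs; 3 hops → 18960 μs.
Propagation delays (d/s per hop): 0.0173469, 3633.33, 120000 μs; sum = 123633 μs.
End-to-end = 143000 μs.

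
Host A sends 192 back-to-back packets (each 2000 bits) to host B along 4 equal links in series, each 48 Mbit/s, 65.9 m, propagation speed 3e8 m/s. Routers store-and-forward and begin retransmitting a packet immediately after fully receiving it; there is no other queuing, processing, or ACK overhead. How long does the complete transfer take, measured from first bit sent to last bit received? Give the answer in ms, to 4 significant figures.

Per-hop transmission t_tx = L/R = 2000/48000000 = 0.0416667 ms.
Per-hop propagation t_prop = 65.9/300000000 = 0.000219667 ms.
Pipeline fill: first packet needs 4·t_tx to clear all hops; remaining 191 packets each add one t_tx.
Total = (4+192-1)·t_tx + 4·t_prop = 195·0.0416667 + 4·0.000219667 = 8.126 ms.

8.126 ms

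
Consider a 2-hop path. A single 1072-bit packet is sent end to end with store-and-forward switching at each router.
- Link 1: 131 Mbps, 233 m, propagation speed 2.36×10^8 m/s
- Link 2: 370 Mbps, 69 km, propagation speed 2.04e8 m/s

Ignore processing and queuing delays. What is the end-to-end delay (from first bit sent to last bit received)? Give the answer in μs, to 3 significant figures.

350 μs

Transmission delays (L/R per hop): 8.18321, 2.8973 μs; sum = 11.0805 μs.
Propagation delays (d/s per hop): 0.987288, 338.235 μs; sum = 339.223 μs.
End-to-end = 350 μs.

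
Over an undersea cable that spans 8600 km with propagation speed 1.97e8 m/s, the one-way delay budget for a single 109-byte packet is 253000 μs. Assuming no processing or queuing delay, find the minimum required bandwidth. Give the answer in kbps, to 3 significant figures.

4.17 kbps

L = 872 bits.
Propagation delay = 8600000 / 197000000 = 43654.8 μs.
Transmission budget = 253000 − 43654.8 = 209345 μs.
R ≥ L / t_tx = 872 bits / 0.209345 s = 4.17 kbps.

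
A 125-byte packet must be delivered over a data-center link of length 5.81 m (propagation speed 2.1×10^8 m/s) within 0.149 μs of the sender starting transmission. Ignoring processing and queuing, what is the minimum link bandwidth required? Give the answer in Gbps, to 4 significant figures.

L = 1000 bits.
Propagation delay = 5.81 / 210000000 = 0.0276667 μs.
Transmission budget = 0.149 − 0.0276667 = 0.121333 μs.
R ≥ L / t_tx = 1000 bits / 1.21333e-07 s = 8.242 Gbps.

8.242 Gbps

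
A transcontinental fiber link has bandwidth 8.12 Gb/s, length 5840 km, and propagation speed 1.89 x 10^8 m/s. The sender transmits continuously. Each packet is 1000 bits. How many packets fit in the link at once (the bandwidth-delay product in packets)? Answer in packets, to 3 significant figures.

251000 packets

Propagation delay = 5840000 / 189000000 = 0.0308995 s.
BDP = R × t_prop = 8.12e+09 × 0.0308995 = 250904000 bits.
In packets of 1000 bits: 251000 packets.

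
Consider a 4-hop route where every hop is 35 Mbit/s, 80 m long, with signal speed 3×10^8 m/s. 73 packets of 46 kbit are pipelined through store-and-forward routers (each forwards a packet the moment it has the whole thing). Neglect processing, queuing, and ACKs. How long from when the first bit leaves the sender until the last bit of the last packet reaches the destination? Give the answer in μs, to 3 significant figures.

99900 μs

Per-hop transmission t_tx = L/R = 46000/35000000 = 1314.29 μs.
Per-hop propagation t_prop = 80/300000000 = 0.266667 μs.
Pipeline fill: first packet needs 4·t_tx to clear all hops; remaining 72 packets each add one t_tx.
Total = (4+73-1)·t_tx + 4·t_prop = 76·1314.29 + 4·0.266667 = 99900 μs.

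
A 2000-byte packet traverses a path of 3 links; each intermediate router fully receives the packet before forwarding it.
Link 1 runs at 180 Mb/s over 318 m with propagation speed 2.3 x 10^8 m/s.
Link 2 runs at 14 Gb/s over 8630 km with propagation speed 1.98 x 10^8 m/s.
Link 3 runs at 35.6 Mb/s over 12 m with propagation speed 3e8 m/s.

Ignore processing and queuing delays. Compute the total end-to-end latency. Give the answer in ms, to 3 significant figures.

L = 2000 × 8 = 16000 bits.
Transmission delays (L/R per hop): 0.0888889, 0.00114286, 0.449438 ms; sum = 0.53947 ms.
Propagation delays (d/s per hop): 0.00138261, 43.5859, 4e-05 ms; sum = 43.5873 ms.
End-to-end = 44.1 ms.

44.1 ms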